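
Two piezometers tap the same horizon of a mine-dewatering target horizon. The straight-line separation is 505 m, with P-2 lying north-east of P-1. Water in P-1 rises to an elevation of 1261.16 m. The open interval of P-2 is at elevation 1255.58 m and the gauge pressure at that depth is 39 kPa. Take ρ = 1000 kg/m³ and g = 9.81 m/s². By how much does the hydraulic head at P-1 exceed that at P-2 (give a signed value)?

Total head at P-1: h = 1261.16 m (water level in the piezometer is the total head).
Pressure head at P-2: ψ = P/(ρg) = 39×1000 / (1000 × 9.81) = 3.98 m.
Total head at P-2: h = z + ψ = 1255.58 + 3.98 = 1259.56 m.
Head difference: h(P-1) − h(P-2) = 1261.16 − 1259.56 = 1.60 m.

Δh ≈ 1.60 m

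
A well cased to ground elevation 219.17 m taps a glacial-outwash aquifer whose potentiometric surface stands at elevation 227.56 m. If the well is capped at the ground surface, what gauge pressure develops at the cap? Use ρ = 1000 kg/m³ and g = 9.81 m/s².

P ≈ 82.3 kPa

Head above the cap: Δh = 227.56 − 219.17 = 8.39 m.
P = ρgΔh = 1000 × 9.81 × 8.39 = 82306 Pa ≈ 82.3 kPa.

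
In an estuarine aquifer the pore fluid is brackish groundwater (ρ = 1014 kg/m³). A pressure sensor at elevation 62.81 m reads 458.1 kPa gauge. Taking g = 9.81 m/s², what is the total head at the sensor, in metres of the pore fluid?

h ≈ 108.86 m

ψ = P/(ρg) = 458.1×1000 / (1014 × 9.81) = 46.05 m.
h = z + ψ = 62.81 + 46.05 = 108.86 m.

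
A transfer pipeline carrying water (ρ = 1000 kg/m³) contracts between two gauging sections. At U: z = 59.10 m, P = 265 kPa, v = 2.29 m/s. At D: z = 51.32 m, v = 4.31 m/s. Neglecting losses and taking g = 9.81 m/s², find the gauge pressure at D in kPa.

Pressure head at U: ψ₁ = P₁/(ρg) = 265×1000 / (1000 × 9.81) = 27.01 m.
Velocity heads: v₁²/2g = 2.29²/19.62 = 0.267 m; v₂²/2g = 4.31²/19.62 = 0.947 m.
Total head H = z₁ + ψ₁ + v₁²/2g = 59.10 + 27.01 + 0.267 = 86.38 m.
ψ₂ = H − z₂ − v₂²/2g = 86.38 − 51.32 − 0.947 = 34.11 m.
P₂ = ρgψ₂ = 1000 × 9.81 × 34.11 ≈ 335 kPa.

P₂ ≈ 335 kPa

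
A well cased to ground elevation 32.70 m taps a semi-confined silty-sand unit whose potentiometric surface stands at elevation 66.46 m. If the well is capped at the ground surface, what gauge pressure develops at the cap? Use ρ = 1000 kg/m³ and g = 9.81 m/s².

Head above the cap: Δh = 66.46 − 32.70 = 33.76 m.
P = ρgΔh = 1000 × 9.81 × 33.76 = 331186 Pa ≈ 331 kPa.

P ≈ 331 kPa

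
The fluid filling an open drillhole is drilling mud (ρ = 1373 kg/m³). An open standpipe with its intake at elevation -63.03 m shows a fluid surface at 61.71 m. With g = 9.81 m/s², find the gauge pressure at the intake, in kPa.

P ≈ 1680 kPa

Pressure head ψ = h − z = 61.71 − (-63.03) = 124.74 m.
P = ρgψ = 1373 × 9.81 × 124.74 = 1680139 Pa ≈ 1680 kPa.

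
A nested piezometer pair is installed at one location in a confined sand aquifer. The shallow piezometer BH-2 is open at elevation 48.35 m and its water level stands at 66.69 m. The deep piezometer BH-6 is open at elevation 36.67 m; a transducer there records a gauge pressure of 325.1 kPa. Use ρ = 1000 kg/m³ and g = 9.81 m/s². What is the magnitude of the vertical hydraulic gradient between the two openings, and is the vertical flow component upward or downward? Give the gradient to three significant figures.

Total head at BH-2: h = 66.69 m (water level in the standpipe).
Pressure head at BH-6: ψ = P/(ρg) = 325.1×1000 / (1000 × 9.81) = 33.14 m.
Total head at BH-6: h = z + ψ = 36.67 + 33.14 = 69.81 m.
Δh = h(BH-2) − h(BH-6) = 66.69 − 69.81 = -3.12 m.
Vertical separation Δz = 48.35 − 36.67 = 11.68 m.
|i_v| = |Δh| / Δz = 3.12 / 11.68 = 0.267.
Head is higher in the deep piezometer, so vertical flow is upward (discharge condition).

|i_v| ≈ 0.267; vertical flow is upward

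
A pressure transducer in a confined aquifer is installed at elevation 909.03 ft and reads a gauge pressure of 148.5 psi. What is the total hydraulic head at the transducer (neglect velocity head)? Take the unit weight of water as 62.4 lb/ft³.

h ≈ 1251.72 ft

ψ = 144·P/γ = 144 × 148.5 / 62.4 = 342.69 ft.
h = z + ψ = 909.03 + 342.69 = 1251.72 ft.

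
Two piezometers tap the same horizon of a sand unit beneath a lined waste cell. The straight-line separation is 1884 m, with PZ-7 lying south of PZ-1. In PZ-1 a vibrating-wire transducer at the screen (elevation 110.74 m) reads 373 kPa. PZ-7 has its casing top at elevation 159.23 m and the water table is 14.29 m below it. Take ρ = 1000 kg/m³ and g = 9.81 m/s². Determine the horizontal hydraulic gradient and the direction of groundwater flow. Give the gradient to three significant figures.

Pressure head at PZ-1: ψ = P/(ρg) = 373×1000 / (1000 × 9.81) = 38.02 m.
Total head at PZ-1: h = z + ψ = 110.74 + 38.02 = 148.76 m.
Total head at PZ-7: h = 159.23 − 14.29 = 144.94 m.
Head difference: h(PZ-1) − h(PZ-7) = 148.76 − 144.94 = 3.82 m.
Hydraulic gradient: i = |Δh| / L = 3.82 / 1884 = 0.00203.
Flow is from higher to lower head: from PZ-1 toward PZ-7, i.e. toward the south.

i ≈ 0.00203; groundwater flows toward the south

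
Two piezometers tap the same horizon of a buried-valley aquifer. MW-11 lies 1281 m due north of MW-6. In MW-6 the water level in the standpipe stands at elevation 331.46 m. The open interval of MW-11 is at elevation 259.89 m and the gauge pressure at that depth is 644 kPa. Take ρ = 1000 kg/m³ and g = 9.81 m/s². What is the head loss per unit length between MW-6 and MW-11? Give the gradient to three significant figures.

Total head at MW-6: h = 331.46 m (water level in the piezometer is the total head).
Pressure head at MW-11: ψ = P/(ρg) = 644×1000 / (1000 × 9.81) = 65.65 m.
Total head at MW-11: h = z + ψ = 259.89 + 65.65 = 325.54 m.
Head difference: h(MW-6) − h(MW-11) = 331.46 − 325.54 = 5.92 m.
Hydraulic gradient: i = |Δh| / L = 5.92 / 1281 = 0.00462.

i ≈ 0.00462 m/m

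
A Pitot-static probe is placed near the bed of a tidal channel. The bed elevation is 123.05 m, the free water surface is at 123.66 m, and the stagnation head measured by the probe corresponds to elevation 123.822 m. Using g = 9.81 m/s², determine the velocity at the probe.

v ≈ 1.78 m/s

Near the bed, under hydrostatic conditions, the piezometric head (z + ψ) equals the free-surface elevation, 123.66 m.
Velocity head = total − piezometric = 123.822 − 123.66 = 0.162 m.
v = √(2g·h_v) = √(2 × 9.81 × 0.162) = 1.78 m/s.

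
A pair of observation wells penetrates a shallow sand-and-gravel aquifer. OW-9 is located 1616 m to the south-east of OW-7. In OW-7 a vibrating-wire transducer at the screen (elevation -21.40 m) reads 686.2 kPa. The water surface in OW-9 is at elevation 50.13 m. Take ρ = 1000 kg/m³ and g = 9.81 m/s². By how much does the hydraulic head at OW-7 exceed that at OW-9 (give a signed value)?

Δh ≈ -1.58 m

Pressure head at OW-7: ψ = P/(ρg) = 686.2×1000 / (1000 × 9.81) = 69.95 m.
Total head at OW-7: h = z + ψ = -21.40 + 69.95 = 48.55 m.
Total head at OW-9: h = 50.13 m (water level in the piezometer is the total head).
Head difference: h(OW-7) − h(OW-9) = 48.55 − 50.13 = -1.58 m.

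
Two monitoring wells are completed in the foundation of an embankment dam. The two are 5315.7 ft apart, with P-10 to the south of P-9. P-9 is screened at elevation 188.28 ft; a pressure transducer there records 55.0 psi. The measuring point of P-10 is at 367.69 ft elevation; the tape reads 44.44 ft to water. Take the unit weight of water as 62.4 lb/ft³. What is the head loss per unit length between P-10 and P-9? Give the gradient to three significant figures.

Pressure head at P-9: ψ = 144·P/γ = 144 × 55.0 / 62.4 = 126.92 ft.
Total head at P-9: h = z + ψ = 188.28 + 126.92 = 315.20 ft.
Total head at P-10: h = 367.69 − 44.44 = 323.25 ft.
Head difference: h(P-9) − h(P-10) = 315.20 − 323.25 = -8.05 ft.
Hydraulic gradient: i = |Δh| / L = 8.05 / 5315.7 = 0.00151.

i ≈ 0.00151 ft/ft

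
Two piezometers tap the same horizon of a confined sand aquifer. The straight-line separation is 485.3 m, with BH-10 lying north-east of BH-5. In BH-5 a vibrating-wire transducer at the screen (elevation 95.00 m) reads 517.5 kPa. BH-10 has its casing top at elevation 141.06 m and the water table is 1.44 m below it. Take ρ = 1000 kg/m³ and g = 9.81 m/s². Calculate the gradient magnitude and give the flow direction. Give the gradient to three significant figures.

i ≈ 0.0168; groundwater flows toward the north-east

Pressure head at BH-5: ψ = P/(ρg) = 517.5×1000 / (1000 × 9.81) = 52.75 m.
Total head at BH-5: h = z + ψ = 95.00 + 52.75 = 147.75 m.
Total head at BH-10: h = 141.06 − 1.44 = 139.62 m.
Head difference: h(BH-5) − h(BH-10) = 147.75 − 139.62 = 8.13 m.
Hydraulic gradient: i = |Δh| / L = 8.13 / 485.3 = 0.0168.
Flow is from higher to lower head: from BH-5 toward BH-10, i.e. toward the north-east.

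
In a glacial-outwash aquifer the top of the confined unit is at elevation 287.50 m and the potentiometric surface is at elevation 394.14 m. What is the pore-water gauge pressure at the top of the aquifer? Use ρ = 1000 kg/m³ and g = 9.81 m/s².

P ≈ 1050 kPa

Pressure head at the aquifer top: ψ = h − z = 394.14 − 287.50 = 106.64 m.
P = ρgψ = 1000 × 9.81 × 106.64 = 1046138 Pa ≈ 1050 kPa.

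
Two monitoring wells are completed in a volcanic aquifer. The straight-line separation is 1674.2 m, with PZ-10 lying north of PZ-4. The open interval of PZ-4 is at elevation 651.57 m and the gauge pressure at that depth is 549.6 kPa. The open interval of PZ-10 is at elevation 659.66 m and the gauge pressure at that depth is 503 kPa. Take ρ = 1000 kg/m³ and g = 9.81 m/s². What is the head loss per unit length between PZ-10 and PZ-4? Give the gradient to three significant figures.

i ≈ 0.00199 m/m

Pressure head at PZ-4: ψ = P/(ρg) = 549.6×1000 / (1000 × 9.81) = 56.02 m.
Total head at PZ-4: h = z + ψ = 651.57 + 56.02 = 707.59 m.
Pressure head at PZ-10: ψ = P/(ρg) = 503×1000 / (1000 × 9.81) = 51.27 m.
Total head at PZ-10: h = z + ψ = 659.66 + 51.27 = 710.93 m.
Head difference: h(PZ-4) − h(PZ-10) = 707.59 − 710.93 = -3.34 m.
Hydraulic gradient: i = |Δh| / L = 3.34 / 1674.2 = 0.00199.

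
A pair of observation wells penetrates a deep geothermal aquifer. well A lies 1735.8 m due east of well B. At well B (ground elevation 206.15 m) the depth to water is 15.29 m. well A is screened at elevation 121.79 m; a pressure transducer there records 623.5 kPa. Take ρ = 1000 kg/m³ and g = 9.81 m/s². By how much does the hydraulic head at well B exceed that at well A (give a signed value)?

Total head at well B: h = 206.15 − 15.29 = 190.86 m.
Pressure head at well A: ψ = P/(ρg) = 623.5×1000 / (1000 × 9.81) = 63.56 m.
Total head at well A: h = z + ψ = 121.79 + 63.56 = 185.35 m.
Head difference: h(well B) − h(well A) = 190.86 − 185.35 = 5.51 m.

Δh ≈ 5.51 m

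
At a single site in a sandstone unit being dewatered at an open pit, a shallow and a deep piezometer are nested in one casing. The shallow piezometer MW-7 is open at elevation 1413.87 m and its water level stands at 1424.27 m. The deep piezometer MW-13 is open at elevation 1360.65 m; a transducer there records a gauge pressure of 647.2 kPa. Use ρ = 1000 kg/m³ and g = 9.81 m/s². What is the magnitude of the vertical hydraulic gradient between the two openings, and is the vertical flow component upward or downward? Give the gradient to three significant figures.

|i_v| ≈ 0.0442; vertical flow is upward

Total head at MW-7: h = 1424.27 m (water level in the standpipe).
Pressure head at MW-13: ψ = P/(ρg) = 647.2×1000 / (1000 × 9.81) = 65.97 m.
Total head at MW-13: h = z + ψ = 1360.65 + 65.97 = 1426.62 m.
Δh = h(MW-7) − h(MW-13) = 1424.27 − 1426.62 = -2.35 m.
Vertical separation Δz = 1413.87 − 1360.65 = 53.22 m.
|i_v| = |Δh| / Δz = 2.35 / 53.22 = 0.0442.
Head is higher in the deep piezometer, so vertical flow is upward (discharge condition).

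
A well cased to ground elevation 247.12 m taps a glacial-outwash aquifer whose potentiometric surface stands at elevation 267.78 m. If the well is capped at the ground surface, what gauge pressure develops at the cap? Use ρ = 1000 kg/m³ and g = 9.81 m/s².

P ≈ 203 kPa

Head above the cap: Δh = 267.78 − 247.12 = 20.66 m.
P = ρgΔh = 1000 × 9.81 × 20.66 = 202675 Pa ≈ 203 kPa.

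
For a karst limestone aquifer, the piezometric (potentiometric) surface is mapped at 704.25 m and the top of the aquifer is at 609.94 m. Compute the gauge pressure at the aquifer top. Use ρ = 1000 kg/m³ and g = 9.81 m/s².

Pressure head at the aquifer top: ψ = h − z = 704.25 − 609.94 = 94.31 m.
P = ρgψ = 1000 × 9.81 × 94.31 = 925181 Pa ≈ 925 kPa.

P ≈ 925 kPa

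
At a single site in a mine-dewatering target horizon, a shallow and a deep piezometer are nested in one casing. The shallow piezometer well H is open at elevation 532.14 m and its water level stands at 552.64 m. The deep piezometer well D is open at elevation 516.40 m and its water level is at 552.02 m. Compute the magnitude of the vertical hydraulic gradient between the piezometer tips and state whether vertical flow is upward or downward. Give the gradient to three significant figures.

Total head at well H: h = 552.64 m (water level in the standpipe).
Total head at well D: h = 552.02 m.
Δh = h(well H) − h(well D) = 552.64 − 552.02 = 0.62 m.
Vertical separation Δz = 532.14 − 516.40 = 15.74 m.
|i_v| = |Δh| / Δz = 0.62 / 15.74 = 0.0394.
Head is higher in the shallow piezometer, so vertical flow is downward (recharge condition).

|i_v| ≈ 0.0394; vertical flow is downward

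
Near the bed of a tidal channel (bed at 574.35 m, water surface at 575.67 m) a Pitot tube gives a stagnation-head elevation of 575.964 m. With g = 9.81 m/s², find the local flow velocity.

Near the bed, under hydrostatic conditions, the piezometric head (z + ψ) equals the free-surface elevation, 575.67 m.
Velocity head = total − piezometric = 575.964 − 575.67 = 0.294 m.
v = √(2g·h_v) = √(2 × 9.81 × 0.294) = 2.40 m/s.

v ≈ 2.40 m/s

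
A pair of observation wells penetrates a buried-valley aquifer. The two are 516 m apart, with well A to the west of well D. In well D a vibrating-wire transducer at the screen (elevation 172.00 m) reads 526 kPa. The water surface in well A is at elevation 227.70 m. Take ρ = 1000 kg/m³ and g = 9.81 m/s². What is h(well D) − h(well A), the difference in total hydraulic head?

Pressure head at well D: ψ = P/(ρg) = 526×1000 / (1000 × 9.81) = 53.62 m.
Total head at well D: h = z + ψ = 172.00 + 53.62 = 225.62 m.
Total head at well A: h = 227.70 m (water level in the piezometer is the total head).
Head difference: h(well D) − h(well A) = 225.62 − 227.70 = -2.08 m.

Δh ≈ -2.08 m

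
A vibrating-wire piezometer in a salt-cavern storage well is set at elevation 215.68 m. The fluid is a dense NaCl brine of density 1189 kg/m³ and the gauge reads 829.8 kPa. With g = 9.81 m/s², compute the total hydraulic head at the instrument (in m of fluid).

ψ = P/(ρg) = 829.8×1000 / (1189 × 9.81) = 71.14 m.
h = z + ψ = 215.68 + 71.14 = 286.82 m.

h ≈ 286.82 m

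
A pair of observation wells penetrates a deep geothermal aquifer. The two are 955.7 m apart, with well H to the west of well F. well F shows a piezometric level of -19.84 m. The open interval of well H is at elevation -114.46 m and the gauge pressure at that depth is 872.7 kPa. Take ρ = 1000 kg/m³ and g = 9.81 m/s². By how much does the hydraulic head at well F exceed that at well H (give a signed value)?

Total head at well F: h = -19.84 m (water level in the piezometer is the total head).
Pressure head at well H: ψ = P/(ρg) = 872.7×1000 / (1000 × 9.81) = 88.96 m.
Total head at well H: h = z + ψ = -114.46 + 88.96 = -25.50 m.
Head difference: h(well F) − h(well H) = -19.84 − (-25.50) = 5.66 m.

Δh ≈ 5.66 m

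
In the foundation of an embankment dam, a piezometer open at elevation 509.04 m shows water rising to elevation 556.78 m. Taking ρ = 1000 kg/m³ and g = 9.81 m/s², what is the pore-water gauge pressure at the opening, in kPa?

Pressure head ψ = h − z = 556.78 − 509.04 = 47.74 m.
P = ρgψ = 1000 × 9.81 × 47.74 = 468329 Pa ≈ 468 kPa.

P ≈ 468 kPa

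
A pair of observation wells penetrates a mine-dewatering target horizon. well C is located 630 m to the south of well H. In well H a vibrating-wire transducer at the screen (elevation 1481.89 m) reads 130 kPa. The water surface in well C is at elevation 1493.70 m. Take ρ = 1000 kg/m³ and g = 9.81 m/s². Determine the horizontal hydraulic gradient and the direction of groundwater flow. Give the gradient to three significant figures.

Pressure head at well H: ψ = P/(ρg) = 130×1000 / (1000 × 9.81) = 13.25 m.
Total head at well H: h = z + ψ = 1481.89 + 13.25 = 1495.14 m.
Total head at well C: h = 1493.70 m (water level in the piezometer is the total head).
Head difference: h(well H) − h(well C) = 1495.14 − 1493.70 = 1.44 m.
Hydraulic gradient: i = |Δh| / L = 1.44 / 630 = 0.00229.
Flow is from higher to lower head: from well H toward well C, i.e. toward the south.

i ≈ 0.00229; groundwater flows toward the south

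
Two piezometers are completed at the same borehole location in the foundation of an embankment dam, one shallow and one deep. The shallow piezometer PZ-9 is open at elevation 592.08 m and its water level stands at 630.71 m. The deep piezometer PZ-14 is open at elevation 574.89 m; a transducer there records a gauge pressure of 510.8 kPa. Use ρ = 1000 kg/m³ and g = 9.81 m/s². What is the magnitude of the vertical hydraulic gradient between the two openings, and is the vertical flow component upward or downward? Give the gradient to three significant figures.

|i_v| ≈ 0.218; vertical flow is downward

Total head at PZ-9: h = 630.71 m (water level in the standpipe).
Pressure head at PZ-14: ψ = P/(ρg) = 510.8×1000 / (1000 × 9.81) = 52.07 m.
Total head at PZ-14: h = z + ψ = 574.89 + 52.07 = 626.96 m.
Δh = h(PZ-9) − h(PZ-14) = 630.71 − 626.96 = 3.75 m.
Vertical separation Δz = 592.08 − 574.89 = 17.19 m.
|i_v| = |Δh| / Δz = 3.75 / 17.19 = 0.218.
Head is higher in the shallow piezometer, so vertical flow is downward (recharge condition).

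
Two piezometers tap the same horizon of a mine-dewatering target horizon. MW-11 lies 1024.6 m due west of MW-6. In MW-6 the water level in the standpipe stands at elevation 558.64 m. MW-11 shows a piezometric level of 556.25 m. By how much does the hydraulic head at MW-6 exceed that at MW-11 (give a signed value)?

Δh ≈ 2.39 m

Total head at MW-6: h = 558.64 m (water level in the piezometer is the total head).
Total head at MW-11: h = 556.25 m (water level in the piezometer is the total head).
Head difference: h(MW-6) − h(MW-11) = 558.64 − 556.25 = 2.39 m.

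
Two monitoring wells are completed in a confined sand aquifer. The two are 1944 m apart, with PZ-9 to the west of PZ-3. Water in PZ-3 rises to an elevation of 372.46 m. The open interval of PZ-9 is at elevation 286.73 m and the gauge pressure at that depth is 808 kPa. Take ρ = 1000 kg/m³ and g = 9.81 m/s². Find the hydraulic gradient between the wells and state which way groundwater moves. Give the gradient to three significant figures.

i ≈ 0.00173; groundwater flows toward the west

Total head at PZ-3: h = 372.46 m (water level in the piezometer is the total head).
Pressure head at PZ-9: ψ = P/(ρg) = 808×1000 / (1000 × 9.81) = 82.36 m.
Total head at PZ-9: h = z + ψ = 286.73 + 82.36 = 369.09 m.
Head difference: h(PZ-3) − h(PZ-9) = 372.46 − 369.09 = 3.37 m.
Hydraulic gradient: i = |Δh| / L = 3.37 / 1944 = 0.00173.
Flow is from higher to lower head: from PZ-3 toward PZ-9, i.e. toward the west.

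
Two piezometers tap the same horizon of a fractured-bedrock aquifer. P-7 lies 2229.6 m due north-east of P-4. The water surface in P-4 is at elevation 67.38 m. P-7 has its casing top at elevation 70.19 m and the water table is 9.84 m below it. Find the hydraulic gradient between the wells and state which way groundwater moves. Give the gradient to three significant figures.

i ≈ 0.00315; groundwater flows toward the north-east

Total head at P-4: h = 67.38 m (water level in the piezometer is the total head).
Total head at P-7: h = 70.19 − 9.84 = 60.35 m.
Head difference: h(P-4) − h(P-7) = 67.38 − 60.35 = 7.03 m.
Hydraulic gradient: i = |Δh| / L = 7.03 / 2229.6 = 0.00315.
Flow is from higher to lower head: from P-4 toward P-7, i.e. toward the north-east.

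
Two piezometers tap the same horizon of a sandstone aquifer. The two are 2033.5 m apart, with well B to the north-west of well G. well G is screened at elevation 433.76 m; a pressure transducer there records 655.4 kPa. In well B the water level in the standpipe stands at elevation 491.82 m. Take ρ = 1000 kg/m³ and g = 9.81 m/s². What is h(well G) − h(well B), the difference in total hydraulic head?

Δh ≈ 8.75 m

Pressure head at well G: ψ = P/(ρg) = 655.4×1000 / (1000 × 9.81) = 66.81 m.
Total head at well G: h = z + ψ = 433.76 + 66.81 = 500.57 m.
Total head at well B: h = 491.82 m (water level in the piezometer is the total head).
Head difference: h(well G) − h(well B) = 500.57 − 491.82 = 8.75 m.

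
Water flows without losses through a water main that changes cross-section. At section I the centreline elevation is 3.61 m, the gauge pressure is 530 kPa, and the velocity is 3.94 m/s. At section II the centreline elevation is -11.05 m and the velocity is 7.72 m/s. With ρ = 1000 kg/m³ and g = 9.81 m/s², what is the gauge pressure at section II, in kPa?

Pressure head at I: ψ₁ = P₁/(ρg) = 530×1000 / (1000 × 9.81) = 54.03 m.
Velocity heads: v₁²/2g = 3.94²/19.62 = 0.791 m; v₂²/2g = 7.72²/19.62 = 3.038 m.
Total head H = z₁ + ψ₁ + v₁²/2g = 3.61 + 54.03 + 0.791 = 58.43 m.
ψ₂ = H − z₂ − v₂²/2g = 58.43 − (-11.05) − 3.038 = 66.44 m.
P₂ = ρgψ₂ = 1000 × 9.81 × 66.44 ≈ 652 kPa.

P₂ ≈ 652 kPa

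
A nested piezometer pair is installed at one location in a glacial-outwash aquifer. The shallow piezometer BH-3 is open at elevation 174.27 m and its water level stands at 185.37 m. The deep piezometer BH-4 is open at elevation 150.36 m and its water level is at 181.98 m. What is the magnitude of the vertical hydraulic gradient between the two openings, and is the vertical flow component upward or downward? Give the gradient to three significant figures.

|i_v| ≈ 0.142; vertical flow is downward

Total head at BH-3: h = 185.37 m (water level in the standpipe).
Total head at BH-4: h = 181.98 m.
Δh = h(BH-3) − h(BH-4) = 185.37 − 181.98 = 3.39 m.
Vertical separation Δz = 174.27 − 150.36 = 23.91 m.
|i_v| = |Δh| / Δz = 3.39 / 23.91 = 0.142.
Head is higher in the shallow piezometer, so vertical flow is downward (recharge condition).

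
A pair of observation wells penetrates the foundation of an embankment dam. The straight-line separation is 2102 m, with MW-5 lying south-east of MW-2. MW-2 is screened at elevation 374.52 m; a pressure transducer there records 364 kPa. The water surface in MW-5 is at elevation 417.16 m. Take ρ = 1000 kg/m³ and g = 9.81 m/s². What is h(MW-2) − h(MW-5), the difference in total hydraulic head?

Pressure head at MW-2: ψ = P/(ρg) = 364×1000 / (1000 × 9.81) = 37.10 m.
Total head at MW-2: h = z + ψ = 374.52 + 37.10 = 411.62 m.
Total head at MW-5: h = 417.16 m (water level in the piezometer is the total head).
Head difference: h(MW-2) − h(MW-5) = 411.62 − 417.16 = -5.54 m.

Δh ≈ -5.54 m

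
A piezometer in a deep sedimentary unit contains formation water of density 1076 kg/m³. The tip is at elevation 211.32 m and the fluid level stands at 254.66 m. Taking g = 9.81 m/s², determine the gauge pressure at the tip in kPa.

Pressure head ψ = h − z = 254.66 − 211.32 = 43.34 m.
P = ρgψ = 1076 × 9.81 × 43.34 = 457478 Pa ≈ 457 kPa.

P ≈ 457 kPa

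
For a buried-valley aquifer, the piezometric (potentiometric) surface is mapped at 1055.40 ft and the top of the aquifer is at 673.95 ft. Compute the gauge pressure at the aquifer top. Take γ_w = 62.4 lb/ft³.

P ≈ 165 psi

Pressure head at the aquifer top: ψ = h − z = 1055.40 − 673.95 = 381.45 ft.
P = γψ/144 = 62.4 × 381.45 / 144 = 165 psi.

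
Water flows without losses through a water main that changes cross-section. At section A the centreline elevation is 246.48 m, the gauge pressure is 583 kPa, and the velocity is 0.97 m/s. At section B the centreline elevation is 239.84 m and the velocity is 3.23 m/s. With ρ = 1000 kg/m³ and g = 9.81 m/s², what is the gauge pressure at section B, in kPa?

P₂ ≈ 643 kPa

Pressure head at A: ψ₁ = P₁/(ρg) = 583×1000 / (1000 × 9.81) = 59.43 m.
Velocity heads: v₁²/2g = 0.97²/19.62 = 0.048 m; v₂²/2g = 3.23²/19.62 = 0.532 m.
Total head H = z₁ + ψ₁ + v₁²/2g = 246.48 + 59.43 + 0.048 = 305.96 m.
ψ₂ = H − z₂ − v₂²/2g = 305.96 − 239.84 − 0.532 = 65.59 m.
P₂ = ρgψ₂ = 1000 × 9.81 × 65.59 ≈ 643 kPa.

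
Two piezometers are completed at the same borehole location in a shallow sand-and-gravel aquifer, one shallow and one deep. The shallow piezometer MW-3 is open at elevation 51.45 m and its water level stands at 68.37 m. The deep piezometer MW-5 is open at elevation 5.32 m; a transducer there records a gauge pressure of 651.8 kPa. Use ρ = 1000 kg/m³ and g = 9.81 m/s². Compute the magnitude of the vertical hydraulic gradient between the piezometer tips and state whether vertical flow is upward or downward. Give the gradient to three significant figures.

|i_v| ≈ 0.0735; vertical flow is upward

Total head at MW-3: h = 68.37 m (water level in the standpipe).
Pressure head at MW-5: ψ = P/(ρg) = 651.8×1000 / (1000 × 9.81) = 66.44 m.
Total head at MW-5: h = z + ψ = 5.32 + 66.44 = 71.76 m.
Δh = h(MW-3) − h(MW-5) = 68.37 − 71.76 = -3.39 m.
Vertical separation Δz = 51.45 − 5.32 = 46.13 m.
|i_v| = |Δh| / Δz = 3.39 / 46.13 = 0.0735.
Head is higher in the deep piezometer, so vertical flow is upward (discharge condition).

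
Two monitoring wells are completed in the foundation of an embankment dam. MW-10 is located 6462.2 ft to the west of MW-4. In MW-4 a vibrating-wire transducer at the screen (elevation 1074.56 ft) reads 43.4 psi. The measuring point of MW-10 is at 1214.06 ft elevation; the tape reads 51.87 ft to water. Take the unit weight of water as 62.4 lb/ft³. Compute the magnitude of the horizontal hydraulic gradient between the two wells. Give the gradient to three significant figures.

Pressure head at MW-4: ψ = 144·P/γ = 144 × 43.4 / 62.4 = 100.15 ft.
Total head at MW-4: h = z + ψ = 1074.56 + 100.15 = 1174.71 ft.
Total head at MW-10: h = 1214.06 − 51.87 = 1162.19 ft.
Head difference: h(MW-4) − h(MW-10) = 1174.71 − 1162.19 = 12.52 ft.
Hydraulic gradient: i = |Δh| / L = 12.52 / 6462.2 = 0.00194.

i ≈ 0.00194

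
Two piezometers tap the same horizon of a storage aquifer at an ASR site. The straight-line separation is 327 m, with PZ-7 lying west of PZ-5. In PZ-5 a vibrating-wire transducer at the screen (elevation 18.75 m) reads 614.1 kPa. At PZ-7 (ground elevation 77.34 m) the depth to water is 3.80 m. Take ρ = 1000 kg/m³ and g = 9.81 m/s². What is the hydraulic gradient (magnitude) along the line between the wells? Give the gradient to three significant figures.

Pressure head at PZ-5: ψ = P/(ρg) = 614.1×1000 / (1000 × 9.81) = 62.60 m.
Total head at PZ-5: h = z + ψ = 18.75 + 62.60 = 81.35 m.
Total head at PZ-7: h = 77.34 − 3.80 = 73.54 m.
Head difference: h(PZ-5) − h(PZ-7) = 81.35 − 73.54 = 7.81 m.
Hydraulic gradient: i = |Δh| / L = 7.81 / 327 = 0.0239.

i ≈ 0.0239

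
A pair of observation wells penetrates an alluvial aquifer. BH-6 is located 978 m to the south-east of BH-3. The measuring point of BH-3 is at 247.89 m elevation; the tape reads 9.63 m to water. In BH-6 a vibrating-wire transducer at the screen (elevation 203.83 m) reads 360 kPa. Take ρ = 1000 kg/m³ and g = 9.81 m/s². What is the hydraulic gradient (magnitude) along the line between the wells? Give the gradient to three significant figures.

Total head at BH-3: h = 247.89 − 9.63 = 238.26 m.
Pressure head at BH-6: ψ = P/(ρg) = 360×1000 / (1000 × 9.81) = 36.70 m.
Total head at BH-6: h = z + ψ = 203.83 + 36.70 = 240.53 m.
Head difference: h(BH-3) − h(BH-6) = 238.26 − 240.53 = -2.27 m.
Hydraulic gradient: i = |Δh| / L = 2.27 / 978 = 0.00232.

i ≈ 0.00232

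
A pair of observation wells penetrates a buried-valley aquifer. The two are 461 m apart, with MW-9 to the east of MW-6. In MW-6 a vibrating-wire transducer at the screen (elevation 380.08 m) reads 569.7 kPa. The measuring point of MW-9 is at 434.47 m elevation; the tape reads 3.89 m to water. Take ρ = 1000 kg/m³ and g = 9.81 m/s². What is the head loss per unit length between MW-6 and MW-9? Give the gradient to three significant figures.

Pressure head at MW-6: ψ = P/(ρg) = 569.7×1000 / (1000 × 9.81) = 58.07 m.
Total head at MW-6: h = z + ψ = 380.08 + 58.07 = 438.15 m.
Total head at MW-9: h = 434.47 − 3.89 = 430.58 m.
Head difference: h(MW-6) − h(MW-9) = 438.15 − 430.58 = 7.57 m.
Hydraulic gradient: i = |Δh| / L = 7.57 / 461 = 0.0164.

i ≈ 0.0164 m/m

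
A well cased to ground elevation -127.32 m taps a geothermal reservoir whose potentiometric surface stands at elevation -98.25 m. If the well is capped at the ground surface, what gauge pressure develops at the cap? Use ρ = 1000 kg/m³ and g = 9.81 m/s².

Head above the cap: Δh = -98.25 − (-127.32) = 29.07 m.
P = ρgΔh = 1000 × 9.81 × 29.07 = 285177 Pa ≈ 285 kPa.

P ≈ 285 kPa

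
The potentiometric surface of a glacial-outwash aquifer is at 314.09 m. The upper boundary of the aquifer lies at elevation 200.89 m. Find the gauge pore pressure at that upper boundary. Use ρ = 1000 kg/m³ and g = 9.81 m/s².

Pressure head at the aquifer top: ψ = h − z = 314.09 − 200.89 = 113.20 m.
P = ρgψ = 1000 × 9.81 × 113.20 = 1110492 Pa ≈ 1110 kPa.

P ≈ 1110 kPa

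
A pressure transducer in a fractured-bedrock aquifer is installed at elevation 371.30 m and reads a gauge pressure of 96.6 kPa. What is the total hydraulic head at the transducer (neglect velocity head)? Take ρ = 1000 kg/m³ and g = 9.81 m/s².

h ≈ 381.15 m

ψ = P/(ρg) = 96.6×1000 / (1000 × 9.81) = 9.85 m.
h = z + ψ = 371.30 + 9.85 = 381.15 m.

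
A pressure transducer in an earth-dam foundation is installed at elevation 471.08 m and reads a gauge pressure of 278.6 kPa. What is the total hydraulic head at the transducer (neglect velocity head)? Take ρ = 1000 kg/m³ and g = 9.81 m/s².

h ≈ 499.48 m

ψ = P/(ρg) = 278.6×1000 / (1000 × 9.81) = 28.40 m.
h = z + ψ = 471.08 + 28.40 = 499.48 m.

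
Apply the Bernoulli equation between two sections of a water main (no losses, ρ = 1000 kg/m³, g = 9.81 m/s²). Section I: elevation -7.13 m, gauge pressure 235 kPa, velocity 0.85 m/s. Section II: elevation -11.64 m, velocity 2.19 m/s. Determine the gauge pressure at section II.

P₂ ≈ 277 kPa

Pressure head at I: ψ₁ = P₁/(ρg) = 235×1000 / (1000 × 9.81) = 23.96 m.
Velocity heads: v₁²/2g = 0.85²/19.62 = 0.037 m; v₂²/2g = 2.19²/19.62 = 0.244 m.
Total head H = z₁ + ψ₁ + v₁²/2g = -7.13 + 23.96 + 0.037 = 16.87 m.
ψ₂ = H − z₂ − v₂²/2g = 16.87 − (-11.64) − 0.244 = 28.27 m.
P₂ = ρgψ₂ = 1000 × 9.81 × 28.27 ≈ 277 kPa.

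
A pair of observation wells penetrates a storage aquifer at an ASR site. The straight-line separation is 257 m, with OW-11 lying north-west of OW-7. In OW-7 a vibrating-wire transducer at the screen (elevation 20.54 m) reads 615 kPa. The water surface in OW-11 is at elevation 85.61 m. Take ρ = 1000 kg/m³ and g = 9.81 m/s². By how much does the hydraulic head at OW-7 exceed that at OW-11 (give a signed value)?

Pressure head at OW-7: ψ = P/(ρg) = 615×1000 / (1000 × 9.81) = 62.69 m.
Total head at OW-7: h = z + ψ = 20.54 + 62.69 = 83.23 m.
Total head at OW-11: h = 85.61 m (water level in the piezometer is the total head).
Head difference: h(OW-7) − h(OW-11) = 83.23 − 85.61 = -2.38 m.

Δh ≈ -2.38 m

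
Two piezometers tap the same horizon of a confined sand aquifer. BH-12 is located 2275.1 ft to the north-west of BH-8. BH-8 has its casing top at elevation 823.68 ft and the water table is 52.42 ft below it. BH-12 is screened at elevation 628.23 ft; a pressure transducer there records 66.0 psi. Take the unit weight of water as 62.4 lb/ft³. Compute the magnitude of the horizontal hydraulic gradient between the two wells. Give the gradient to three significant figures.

i ≈ 0.00408

Total head at BH-8: h = 823.68 − 52.42 = 771.26 ft.
Pressure head at BH-12: ψ = 144·P/γ = 144 × 66.0 / 62.4 = 152.31 ft.
Total head at BH-12: h = z + ψ = 628.23 + 152.31 = 780.54 ft.
Head difference: h(BH-8) − h(BH-12) = 771.26 − 780.54 = -9.28 ft.
Hydraulic gradient: i = |Δh| / L = 9.28 / 2275.1 = 0.00408.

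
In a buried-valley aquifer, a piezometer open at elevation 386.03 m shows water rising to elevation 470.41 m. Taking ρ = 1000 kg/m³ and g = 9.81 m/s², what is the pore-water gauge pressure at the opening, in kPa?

Pressure head ψ = h − z = 470.41 − 386.03 = 84.38 m.
P = ρgψ = 1000 × 9.81 × 84.38 = 827768 Pa ≈ 828 kPa.

P ≈ 828 kPa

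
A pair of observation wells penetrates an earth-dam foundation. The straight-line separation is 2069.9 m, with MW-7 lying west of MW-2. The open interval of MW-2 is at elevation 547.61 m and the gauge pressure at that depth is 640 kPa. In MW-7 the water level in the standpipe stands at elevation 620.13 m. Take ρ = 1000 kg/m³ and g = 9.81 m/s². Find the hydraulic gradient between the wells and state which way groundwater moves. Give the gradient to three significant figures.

i ≈ 0.00352; groundwater flows toward the east

Pressure head at MW-2: ψ = P/(ρg) = 640×1000 / (1000 × 9.81) = 65.24 m.
Total head at MW-2: h = z + ψ = 547.61 + 65.24 = 612.85 m.
Total head at MW-7: h = 620.13 m (water level in the piezometer is the total head).
Head difference: h(MW-2) − h(MW-7) = 612.85 − 620.13 = -7.28 m.
Hydraulic gradient: i = |Δh| / L = 7.28 / 2069.9 = 0.00352.
Flow is from higher to lower head: from MW-7 toward MW-2, i.e. toward the east.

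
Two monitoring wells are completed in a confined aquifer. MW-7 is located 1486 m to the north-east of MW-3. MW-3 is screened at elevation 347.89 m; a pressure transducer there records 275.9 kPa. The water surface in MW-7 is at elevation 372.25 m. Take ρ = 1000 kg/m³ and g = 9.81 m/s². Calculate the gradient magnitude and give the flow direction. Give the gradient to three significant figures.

i ≈ 0.00253; groundwater flows toward the north-east

Pressure head at MW-3: ψ = P/(ρg) = 275.9×1000 / (1000 × 9.81) = 28.12 m.
Total head at MW-3: h = z + ψ = 347.89 + 28.12 = 376.01 m.
Total head at MW-7: h = 372.25 m (water level in the piezometer is the total head).
Head difference: h(MW-3) − h(MW-7) = 376.01 − 372.25 = 3.76 m.
Hydraulic gradient: i = |Δh| / L = 3.76 / 1486 = 0.00253.
Flow is from higher to lower head: from MW-3 toward MW-7, i.e. toward the north-east.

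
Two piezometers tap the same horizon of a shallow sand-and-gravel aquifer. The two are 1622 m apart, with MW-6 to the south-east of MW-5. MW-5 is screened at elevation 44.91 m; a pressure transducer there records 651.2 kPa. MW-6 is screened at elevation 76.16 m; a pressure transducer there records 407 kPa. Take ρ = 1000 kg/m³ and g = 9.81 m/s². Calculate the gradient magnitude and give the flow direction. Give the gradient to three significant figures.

i ≈ 0.00392; groundwater flows toward the north-west

Pressure head at MW-5: ψ = P/(ρg) = 651.2×1000 / (1000 × 9.81) = 66.38 m.
Total head at MW-5: h = z + ψ = 44.91 + 66.38 = 111.29 m.
Pressure head at MW-6: ψ = P/(ρg) = 407×1000 / (1000 × 9.81) = 41.49 m.
Total head at MW-6: h = z + ψ = 76.16 + 41.49 = 117.65 m.
Head difference: h(MW-5) − h(MW-6) = 111.29 − 117.65 = -6.36 m.
Hydraulic gradient: i = |Δh| / L = 6.36 / 1622 = 0.00392.
Flow is from higher to lower head: from MW-6 toward MW-5, i.e. toward the north-west.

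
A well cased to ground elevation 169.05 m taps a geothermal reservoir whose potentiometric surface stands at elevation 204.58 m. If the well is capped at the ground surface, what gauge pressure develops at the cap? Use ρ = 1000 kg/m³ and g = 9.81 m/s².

Head above the cap: Δh = 204.58 − 169.05 = 35.53 m.
P = ρgΔh = 1000 × 9.81 × 35.53 = 348549 Pa ≈ 349 kPa.

P ≈ 349 kPa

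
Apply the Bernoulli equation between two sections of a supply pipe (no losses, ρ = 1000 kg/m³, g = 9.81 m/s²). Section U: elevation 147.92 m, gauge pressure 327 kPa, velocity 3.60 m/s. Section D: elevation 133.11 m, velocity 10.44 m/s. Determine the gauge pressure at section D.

P₂ ≈ 424 kPa

Pressure head at U: ψ₁ = P₁/(ρg) = 327×1000 / (1000 × 9.81) = 33.33 m.
Velocity heads: v₁²/2g = 3.60²/19.62 = 0.661 m; v₂²/2g = 10.44²/19.62 = 5.555 m.
Total head H = z₁ + ψ₁ + v₁²/2g = 147.92 + 33.33 + 0.661 = 181.91 m.
ψ₂ = H − z₂ − v₂²/2g = 181.91 − 133.11 − 5.555 = 43.24 m.
P₂ = ρgψ₂ = 1000 × 9.81 × 43.24 ≈ 424 kPa.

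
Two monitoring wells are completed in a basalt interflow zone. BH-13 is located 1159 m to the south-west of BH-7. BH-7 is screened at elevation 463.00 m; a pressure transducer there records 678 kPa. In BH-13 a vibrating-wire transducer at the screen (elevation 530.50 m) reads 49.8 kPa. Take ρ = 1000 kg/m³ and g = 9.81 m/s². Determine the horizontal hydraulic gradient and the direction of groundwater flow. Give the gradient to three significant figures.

i ≈ 0.00299; groundwater flows toward the north-east

Pressure head at BH-7: ψ = P/(ρg) = 678×1000 / (1000 × 9.81) = 69.11 m.
Total head at BH-7: h = z + ψ = 463.00 + 69.11 = 532.11 m.
Pressure head at BH-13: ψ = P/(ρg) = 49.8×1000 / (1000 × 9.81) = 5.08 m.
Total head at BH-13: h = z + ψ = 530.50 + 5.08 = 535.58 m.
Head difference: h(BH-7) − h(BH-13) = 532.11 − 535.58 = -3.47 m.
Hydraulic gradient: i = |Δh| / L = 3.47 / 1159 = 0.00299.
Flow is from higher to lower head: from BH-13 toward BH-7, i.e. toward the north-east.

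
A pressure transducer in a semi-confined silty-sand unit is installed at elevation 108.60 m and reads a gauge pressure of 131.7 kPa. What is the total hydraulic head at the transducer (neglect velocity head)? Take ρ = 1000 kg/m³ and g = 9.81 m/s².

h ≈ 122.03 m

ψ = P/(ρg) = 131.7×1000 / (1000 × 9.81) = 13.43 m.
h = z + ψ = 108.60 + 13.43 = 122.03 m.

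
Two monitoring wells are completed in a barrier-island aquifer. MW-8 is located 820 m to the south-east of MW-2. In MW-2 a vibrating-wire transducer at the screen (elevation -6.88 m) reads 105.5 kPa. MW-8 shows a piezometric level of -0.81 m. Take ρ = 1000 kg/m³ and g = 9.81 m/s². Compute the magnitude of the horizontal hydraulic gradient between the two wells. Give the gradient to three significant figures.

i ≈ 0.00571

Pressure head at MW-2: ψ = P/(ρg) = 105.5×1000 / (1000 × 9.81) = 10.75 m.
Total head at MW-2: h = z + ψ = -6.88 + 10.75 = 3.87 m.
Total head at MW-8: h = -0.81 m (water level in the piezometer is the total head).
Head difference: h(MW-2) − h(MW-8) = 3.87 − (-0.81) = 4.68 m.
Hydraulic gradient: i = |Δh| / L = 4.68 / 820 = 0.00571.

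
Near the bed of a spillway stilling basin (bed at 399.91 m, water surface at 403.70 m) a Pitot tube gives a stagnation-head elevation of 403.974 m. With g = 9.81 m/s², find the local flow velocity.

Near the bed, under hydrostatic conditions, the piezometric head (z + ψ) equals the free-surface elevation, 403.70 m.
Velocity head = total − piezometric = 403.974 − 403.70 = 0.274 m.
v = √(2g·h_v) = √(2 × 9.81 × 0.274) = 2.32 m/s.

v ≈ 2.32 m/s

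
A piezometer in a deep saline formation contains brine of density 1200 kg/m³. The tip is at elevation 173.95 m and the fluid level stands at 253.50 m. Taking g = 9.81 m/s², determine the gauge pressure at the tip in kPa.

P ≈ 936 kPa

Pressure head ψ = h − z = 253.50 − 173.95 = 79.55 m.
P = ρgψ = 1200 × 9.81 × 79.55 = 936463 Pa ≈ 936 kPa.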